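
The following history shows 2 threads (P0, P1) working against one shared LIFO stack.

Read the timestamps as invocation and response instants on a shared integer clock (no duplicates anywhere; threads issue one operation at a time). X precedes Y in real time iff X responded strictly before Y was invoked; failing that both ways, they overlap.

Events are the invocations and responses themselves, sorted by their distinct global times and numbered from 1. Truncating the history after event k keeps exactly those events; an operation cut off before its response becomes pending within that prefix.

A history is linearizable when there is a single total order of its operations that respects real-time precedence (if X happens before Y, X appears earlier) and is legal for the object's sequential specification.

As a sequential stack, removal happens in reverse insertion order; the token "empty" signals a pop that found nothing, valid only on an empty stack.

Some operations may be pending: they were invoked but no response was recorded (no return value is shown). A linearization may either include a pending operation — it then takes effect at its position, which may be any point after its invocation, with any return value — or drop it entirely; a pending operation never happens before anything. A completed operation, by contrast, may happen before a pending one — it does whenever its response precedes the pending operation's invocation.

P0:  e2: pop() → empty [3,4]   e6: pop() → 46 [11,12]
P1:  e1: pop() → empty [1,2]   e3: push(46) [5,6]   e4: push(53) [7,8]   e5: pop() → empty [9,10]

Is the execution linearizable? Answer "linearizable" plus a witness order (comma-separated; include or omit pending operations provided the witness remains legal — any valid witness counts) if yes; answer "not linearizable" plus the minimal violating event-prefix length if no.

events 1..9 are fine; event 10 — the response of e5 at time 10 — makes the prefix non-linearizable
a single order respects real time; the 5 completed LIFO stack operations fail replay along it
e.g. e1, e2, e3, e4, e5: illegal at step 5, since e5 pop() → empty cannot apply there

not linearizable — minimal violating prefix: 10 events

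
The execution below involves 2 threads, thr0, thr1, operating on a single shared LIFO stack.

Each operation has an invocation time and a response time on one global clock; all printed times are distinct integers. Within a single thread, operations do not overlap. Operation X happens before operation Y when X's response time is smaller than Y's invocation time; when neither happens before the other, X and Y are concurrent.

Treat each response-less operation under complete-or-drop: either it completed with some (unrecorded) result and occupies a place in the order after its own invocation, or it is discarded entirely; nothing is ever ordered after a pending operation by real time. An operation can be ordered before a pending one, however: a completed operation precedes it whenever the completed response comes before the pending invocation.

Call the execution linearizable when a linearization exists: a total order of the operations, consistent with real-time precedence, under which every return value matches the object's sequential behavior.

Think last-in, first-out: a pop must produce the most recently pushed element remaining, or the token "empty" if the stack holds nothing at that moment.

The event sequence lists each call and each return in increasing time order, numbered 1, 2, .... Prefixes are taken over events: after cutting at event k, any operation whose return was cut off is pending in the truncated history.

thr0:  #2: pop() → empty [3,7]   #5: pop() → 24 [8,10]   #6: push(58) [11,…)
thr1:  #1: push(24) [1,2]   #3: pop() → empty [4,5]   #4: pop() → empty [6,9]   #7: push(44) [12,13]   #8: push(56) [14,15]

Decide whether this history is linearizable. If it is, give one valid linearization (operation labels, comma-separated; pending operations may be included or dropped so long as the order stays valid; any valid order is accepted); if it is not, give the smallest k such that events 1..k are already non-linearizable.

not linearizable — minimal violating prefix: 7 events

cut after 6 events: linearizable; cut after 7 events (#2 responds, time 7): not linearizable
checked exhaustively: 2 real-time-consistent orders of 3 completed operations, zero legal LIFO stack replays
including or dropping the 1 pending operation (#4) in any combination fails
sample order #1, #2, #3 (pending dropped) stalls at step 2 — #2 pop() → empty has no legal effect
sample order #1, #3, #2 (pending dropped) stalls at step 2 — #3 pop() → empty has no legal effect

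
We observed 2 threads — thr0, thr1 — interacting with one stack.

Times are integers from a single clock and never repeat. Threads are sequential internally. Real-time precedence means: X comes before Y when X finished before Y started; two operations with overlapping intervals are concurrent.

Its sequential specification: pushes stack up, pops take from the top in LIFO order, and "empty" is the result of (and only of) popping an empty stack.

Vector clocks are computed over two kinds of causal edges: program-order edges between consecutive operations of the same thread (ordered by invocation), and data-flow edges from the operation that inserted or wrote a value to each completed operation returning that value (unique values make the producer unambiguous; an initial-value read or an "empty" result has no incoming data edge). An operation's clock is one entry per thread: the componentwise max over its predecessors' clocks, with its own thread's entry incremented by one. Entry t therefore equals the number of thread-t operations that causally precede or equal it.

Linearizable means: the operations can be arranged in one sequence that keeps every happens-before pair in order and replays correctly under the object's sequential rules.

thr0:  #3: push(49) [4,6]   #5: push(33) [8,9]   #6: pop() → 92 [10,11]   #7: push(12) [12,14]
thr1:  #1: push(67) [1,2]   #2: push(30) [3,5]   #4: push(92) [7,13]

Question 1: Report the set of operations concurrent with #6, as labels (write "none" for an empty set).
#4

#6 spans [10,11]; an op avoiding the whole window 10..11 is ordered, any other is concurrent
#1 [1,2]: before
#2 [3,5]: before
#3 [4,6]: before
#4 [7,13]: concurrent
#5 [8,9]: before
#7 [12,14]: after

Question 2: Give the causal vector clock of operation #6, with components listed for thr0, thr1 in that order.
(3, 3)

VC(#1, invoked at 1): no causal predecessors; +1 on thr1 → (0, 1)
VC(#3, invoked at 4): no causal predecessors; +1 on thr0 → (1, 0)
merge at #2 (invoked 3): VC(#1)=(0, 1), own-thread bump on thr1 → (0, 2)
merge at #5 (invoked 8): VC(#3)=(1, 0), own-thread bump on thr0 → (2, 0)
merge at #4 (invoked 7): VC(#2)=(0, 2), own-thread bump on thr1 → (0, 3)
merge at #6 (invoked 10): VC(#4)=(0, 3), VC(#5)=(2, 0), own-thread bump on thr0 → (3, 3)
merge at #7 (invoked 12): VC(#6)=(3, 3), own-thread bump on thr0 → (4, 3)
target: VC(#6) = (3, 3)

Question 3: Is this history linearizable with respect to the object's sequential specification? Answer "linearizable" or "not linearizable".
linearizable

one valid linearization: #1, #2, #3, #5, #4, #6, #7
1. #1 push(67), leaving stack <67>
2. #2 push(30), leaving stack <67,30>
3. #3 push(49), leaving stack <67,30,49>
4. #5 push(33), leaving stack <67,30,49,33>
5. #4 push(92), leaving stack <67,30,49,33,92>
6. #6 pop() → 92, leaving stack <67,30,49,33>
7. #7 push(12), leaving stack <67,30,49,33,12>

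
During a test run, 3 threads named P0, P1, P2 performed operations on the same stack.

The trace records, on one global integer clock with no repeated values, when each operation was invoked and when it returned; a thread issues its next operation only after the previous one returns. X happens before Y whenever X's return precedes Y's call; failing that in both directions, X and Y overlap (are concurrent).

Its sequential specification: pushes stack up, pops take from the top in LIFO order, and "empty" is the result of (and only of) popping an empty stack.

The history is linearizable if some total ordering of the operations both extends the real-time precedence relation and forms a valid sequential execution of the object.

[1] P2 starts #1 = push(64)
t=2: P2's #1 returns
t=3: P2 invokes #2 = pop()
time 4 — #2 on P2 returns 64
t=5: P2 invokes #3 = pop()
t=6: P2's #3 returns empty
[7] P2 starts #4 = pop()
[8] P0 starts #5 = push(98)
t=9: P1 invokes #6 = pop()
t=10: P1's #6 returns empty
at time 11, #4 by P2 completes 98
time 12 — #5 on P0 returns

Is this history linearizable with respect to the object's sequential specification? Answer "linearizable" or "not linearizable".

one valid linearization: #1, #2, #3, #5, #4, #6
after step 1 (#1 push(64)): stack <64>
after step 2 (#2 pop() → 64): stack <>
after step 3 (#3 pop() → empty): stack <>
after step 4 (#5 push(98)): stack <98>
after step 5 (#4 pop() → 98): stack <>
after step 6 (#6 pop() → empty): stack <>

linearizable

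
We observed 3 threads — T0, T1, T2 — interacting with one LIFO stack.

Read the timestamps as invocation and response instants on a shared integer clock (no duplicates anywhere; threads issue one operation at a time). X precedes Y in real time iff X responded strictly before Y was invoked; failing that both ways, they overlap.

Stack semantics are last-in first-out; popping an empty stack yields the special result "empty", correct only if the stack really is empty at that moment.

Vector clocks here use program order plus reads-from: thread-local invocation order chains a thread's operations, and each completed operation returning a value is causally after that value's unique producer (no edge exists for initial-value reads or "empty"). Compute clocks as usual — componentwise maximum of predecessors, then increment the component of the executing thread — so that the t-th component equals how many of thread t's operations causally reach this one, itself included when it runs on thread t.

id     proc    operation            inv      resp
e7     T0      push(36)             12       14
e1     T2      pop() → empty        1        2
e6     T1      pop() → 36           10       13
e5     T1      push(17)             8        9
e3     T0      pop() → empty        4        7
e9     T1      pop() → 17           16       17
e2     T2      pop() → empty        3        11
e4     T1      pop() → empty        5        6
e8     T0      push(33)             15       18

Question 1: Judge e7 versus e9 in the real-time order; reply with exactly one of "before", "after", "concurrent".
e7 spans [12,14], e9 spans [16,17]
resp(e7)=14 < inv(e9)=16

before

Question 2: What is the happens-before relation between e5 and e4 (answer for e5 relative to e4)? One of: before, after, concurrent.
e5 spans [8,9], e4 spans [5,6]
resp(e4)=6 < inv(e5)=8

after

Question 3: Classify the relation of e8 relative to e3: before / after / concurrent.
e8 spans [15,18], e3 spans [4,7]
resp(e3)=7 < inv(e8)=15

after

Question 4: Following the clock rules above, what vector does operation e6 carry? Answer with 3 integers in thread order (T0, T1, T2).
root op e1, invoked 1: fresh clock plus T2's own tick → (0, 0, 1)
root op e4, invoked 5: fresh clock plus T1's own tick → (0, 1, 0)
root op e3, invoked 4: fresh clock plus T0's own tick → (1, 0, 0)
merge at e2 (invoked 3): VC(e1)=(0, 0, 1), own-thread bump on T2 → (0, 0, 2)
merge at e5 (invoked 8): VC(e4)=(0, 1, 0), own-thread bump on T1 → (0, 2, 0)
merge at e7 (invoked 12): VC(e3)=(1, 0, 0), own-thread bump on T0 → (2, 0, 0)
merge at e8 (invoked 15): VC(e7)=(2, 0, 0), own-thread bump on T0 → (3, 0, 0)
merge at e6 (invoked 10): VC(e5)=(0, 2, 0), VC(e7)=(2, 0, 0), own-thread bump on T1 → (2, 3, 0)
merge at e9 (invoked 16): VC(e5)=(0, 2, 0), VC(e6)=(2, 3, 0), own-thread bump on T1 → (2, 4, 0)
target: VC(e6) = (2, 3, 0)

(2, 3, 0)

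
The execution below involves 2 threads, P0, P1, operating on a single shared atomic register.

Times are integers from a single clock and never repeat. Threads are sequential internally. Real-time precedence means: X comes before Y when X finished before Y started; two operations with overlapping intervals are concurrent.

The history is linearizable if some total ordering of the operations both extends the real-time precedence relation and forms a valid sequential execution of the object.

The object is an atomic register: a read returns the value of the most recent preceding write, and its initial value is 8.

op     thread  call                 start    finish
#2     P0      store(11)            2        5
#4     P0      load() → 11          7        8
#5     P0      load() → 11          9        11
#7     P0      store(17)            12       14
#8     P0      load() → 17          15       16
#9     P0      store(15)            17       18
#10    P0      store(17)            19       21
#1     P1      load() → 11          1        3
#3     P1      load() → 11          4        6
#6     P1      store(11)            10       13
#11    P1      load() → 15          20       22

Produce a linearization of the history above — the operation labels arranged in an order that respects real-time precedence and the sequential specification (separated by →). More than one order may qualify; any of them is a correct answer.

1. #2 store(11), leaving value 11
2. #1 load() → 11, leaving value 11
3. #3 load() → 11, leaving value 11
4. #4 load() → 11, leaving value 11
5. #5 load() → 11, leaving value 11
6. #6 store(11), leaving value 11
7. #7 store(17), leaving value 17
8. #8 load() → 17, leaving value 17
9. #9 store(15), leaving value 15
10. #11 load() → 15, leaving value 15
11. #10 store(17), leaving value 17

#2 → #1 → #3 → #4 → #5 → #6 → #7 → #8 → #9 → #11 → #10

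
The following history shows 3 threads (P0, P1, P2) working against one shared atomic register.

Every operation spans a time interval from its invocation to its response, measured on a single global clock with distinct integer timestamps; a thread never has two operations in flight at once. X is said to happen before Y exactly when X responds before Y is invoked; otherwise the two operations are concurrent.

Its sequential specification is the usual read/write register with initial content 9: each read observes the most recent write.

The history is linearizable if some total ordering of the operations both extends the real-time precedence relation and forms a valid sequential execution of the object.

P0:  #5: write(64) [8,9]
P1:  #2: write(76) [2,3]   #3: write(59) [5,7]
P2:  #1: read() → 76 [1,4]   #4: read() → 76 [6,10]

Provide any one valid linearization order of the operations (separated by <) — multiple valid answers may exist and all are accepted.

#2 < #1 < #4 < #3 < #5

step 1: #2 write(76) — value 76
step 2: #1 read() → 76 — value 76
step 3: #4 read() → 76 — value 76
step 4: #3 write(59) — value 59
step 5: #5 write(64) — value 64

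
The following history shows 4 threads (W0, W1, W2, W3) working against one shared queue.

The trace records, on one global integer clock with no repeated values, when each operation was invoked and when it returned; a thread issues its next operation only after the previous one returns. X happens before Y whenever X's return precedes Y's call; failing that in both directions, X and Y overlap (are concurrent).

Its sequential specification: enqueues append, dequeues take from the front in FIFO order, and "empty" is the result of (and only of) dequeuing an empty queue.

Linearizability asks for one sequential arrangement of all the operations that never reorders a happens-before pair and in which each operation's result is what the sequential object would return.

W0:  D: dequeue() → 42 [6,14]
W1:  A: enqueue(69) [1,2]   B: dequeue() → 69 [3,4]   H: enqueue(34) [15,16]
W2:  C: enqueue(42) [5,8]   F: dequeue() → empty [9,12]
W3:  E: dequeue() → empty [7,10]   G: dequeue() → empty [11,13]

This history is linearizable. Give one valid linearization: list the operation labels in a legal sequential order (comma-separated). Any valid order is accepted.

1. A enqueue(69), leaving queue <69>
2. B dequeue() → 69, leaving queue <>
3. C enqueue(42), leaving queue <42>
4. D dequeue() → 42, leaving queue <>
5. E dequeue() → empty, leaving queue <>
6. F dequeue() → empty, leaving queue <>
7. G dequeue() → empty, leaving queue <>
8. H enqueue(34), leaving queue <34>

A, B, C, D, E, F, G, H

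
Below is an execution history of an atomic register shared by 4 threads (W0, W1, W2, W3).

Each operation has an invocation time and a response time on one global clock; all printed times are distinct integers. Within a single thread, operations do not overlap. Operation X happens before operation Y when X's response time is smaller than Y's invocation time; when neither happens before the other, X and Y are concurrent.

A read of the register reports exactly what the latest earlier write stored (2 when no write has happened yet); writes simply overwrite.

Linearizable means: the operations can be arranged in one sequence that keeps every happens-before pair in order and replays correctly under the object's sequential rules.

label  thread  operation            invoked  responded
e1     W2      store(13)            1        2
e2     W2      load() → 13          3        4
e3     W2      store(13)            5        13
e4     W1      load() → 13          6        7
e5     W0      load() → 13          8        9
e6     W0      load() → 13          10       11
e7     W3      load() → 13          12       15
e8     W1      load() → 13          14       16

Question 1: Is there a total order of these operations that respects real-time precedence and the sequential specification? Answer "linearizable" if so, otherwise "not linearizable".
a witness: e1, e2, e3, e4, e5, e6, e7, e8
1. e1 store(13), leaving value 13
2. e2 load() → 13, leaving value 13
3. e3 store(13), leaving value 13
4. e4 load() → 13, leaving value 13
5. e5 load() → 13, leaving value 13
6. e6 load() → 13, leaving value 13
7. e7 load() → 13, leaving value 13
8. e8 load() → 13, leaving value 13

linearizable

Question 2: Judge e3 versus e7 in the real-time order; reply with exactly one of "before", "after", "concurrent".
e3 spans [5,13], e7 spans [12,15]
the intervals overlap in both directions

concurrent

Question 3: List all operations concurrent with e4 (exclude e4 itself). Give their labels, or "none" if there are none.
e4 spans [6,7]: anything still running between times 6 and 7 counts as concurrent
e1 [1,2]: before
e2 [3,4]: before
e3 [5,13]: concurrent
e5 [8,9]: after
e6 [10,11]: after
e7 [12,15]: after
e8 [14,16]: after

e3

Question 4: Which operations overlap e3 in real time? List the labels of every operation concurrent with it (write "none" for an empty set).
overlap test against e3 [5,13]: concurrent iff the interval meets 5..13
e1 [1,2]: before
e2 [3,4]: before
e4 [6,7]: concurrent
e5 [8,9]: concurrent
e6 [10,11]: concurrent
e7 [12,15]: concurrent
e8 [14,16]: after

e4, e5, e6, e7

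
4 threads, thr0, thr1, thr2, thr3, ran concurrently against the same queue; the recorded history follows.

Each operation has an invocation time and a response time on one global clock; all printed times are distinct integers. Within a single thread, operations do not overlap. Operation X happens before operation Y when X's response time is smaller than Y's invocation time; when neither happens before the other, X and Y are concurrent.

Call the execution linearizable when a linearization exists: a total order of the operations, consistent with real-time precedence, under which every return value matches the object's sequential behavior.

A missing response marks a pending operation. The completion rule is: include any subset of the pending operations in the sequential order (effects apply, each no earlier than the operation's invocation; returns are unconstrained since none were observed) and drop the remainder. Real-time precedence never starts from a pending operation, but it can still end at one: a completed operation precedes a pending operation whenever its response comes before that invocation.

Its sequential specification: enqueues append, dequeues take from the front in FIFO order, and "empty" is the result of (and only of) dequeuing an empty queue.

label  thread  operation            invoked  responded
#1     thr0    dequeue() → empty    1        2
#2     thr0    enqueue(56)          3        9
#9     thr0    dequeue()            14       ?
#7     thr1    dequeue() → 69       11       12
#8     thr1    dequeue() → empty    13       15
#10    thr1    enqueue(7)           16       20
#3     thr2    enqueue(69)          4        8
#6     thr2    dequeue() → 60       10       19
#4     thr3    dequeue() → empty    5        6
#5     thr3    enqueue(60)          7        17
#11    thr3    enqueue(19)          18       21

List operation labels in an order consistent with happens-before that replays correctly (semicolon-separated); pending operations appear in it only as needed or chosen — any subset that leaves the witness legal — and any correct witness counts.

#1; #4; #3; #2; #5; #7; #9; #6; #8; #10; #11

1. #1 dequeue() → empty, leaving queue <>
2. #4 dequeue() → empty, leaving queue <>
3. #3 enqueue(69), leaving queue <69>
4. #2 enqueue(56), leaving queue <69,56>
5. #5 enqueue(60), leaving queue <69,56,60>
6. #7 dequeue() → 69, leaving queue <56,60>
7. #9 dequeue() (pending, included), leaving queue <60>
8. #6 dequeue() → 60, leaving queue <>
9. #8 dequeue() → empty, leaving queue <>
10. #10 enqueue(7), leaving queue <7>
11. #11 enqueue(19), leaving queue <7,19>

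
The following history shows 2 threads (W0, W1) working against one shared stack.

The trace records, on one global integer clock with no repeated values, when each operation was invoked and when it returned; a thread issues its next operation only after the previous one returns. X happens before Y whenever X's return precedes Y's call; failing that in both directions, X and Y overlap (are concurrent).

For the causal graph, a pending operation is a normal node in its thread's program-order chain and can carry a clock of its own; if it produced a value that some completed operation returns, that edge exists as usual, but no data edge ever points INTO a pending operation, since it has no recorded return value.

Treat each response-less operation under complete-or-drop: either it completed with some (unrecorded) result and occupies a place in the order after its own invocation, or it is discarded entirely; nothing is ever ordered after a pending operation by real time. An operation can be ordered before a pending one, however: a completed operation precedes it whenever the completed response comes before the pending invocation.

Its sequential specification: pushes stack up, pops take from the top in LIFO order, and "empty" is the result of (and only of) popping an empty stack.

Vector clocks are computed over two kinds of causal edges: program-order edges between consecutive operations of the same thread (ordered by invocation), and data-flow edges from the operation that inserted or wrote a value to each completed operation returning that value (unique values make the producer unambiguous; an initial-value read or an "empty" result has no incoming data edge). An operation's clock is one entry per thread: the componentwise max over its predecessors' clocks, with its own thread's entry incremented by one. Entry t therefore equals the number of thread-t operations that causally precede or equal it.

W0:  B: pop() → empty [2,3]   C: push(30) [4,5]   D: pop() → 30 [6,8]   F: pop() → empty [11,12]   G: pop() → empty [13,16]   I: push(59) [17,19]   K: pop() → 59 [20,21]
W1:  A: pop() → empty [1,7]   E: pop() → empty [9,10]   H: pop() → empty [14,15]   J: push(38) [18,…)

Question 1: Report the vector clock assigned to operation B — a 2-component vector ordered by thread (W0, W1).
VC(A, invoked at 1): no causal predecessors; +1 on W1 → (0, 1)
VC(B, invoked at 2): no causal predecessors; +1 on W0 → (1, 0)
E, invoked 9, takes VC(A)=(0, 1) under max, adds 1 for W1 → (0, 2)
C, invoked 4, takes VC(B)=(1, 0) under max, adds 1 for W0 → (2, 0)
H, invoked 14, takes VC(E)=(0, 2) under max, adds 1 for W1 → (0, 3)
D, invoked 6, takes VC(C)=(2, 0) under max, adds 1 for W0 → (3, 0)
J, invoked 18, takes VC(H)=(0, 3) under max, adds 1 for W1 → (0, 4)
F, invoked 11, takes VC(D)=(3, 0) under max, adds 1 for W0 → (4, 0)
G, invoked 13, takes VC(F)=(4, 0) under max, adds 1 for W0 → (5, 0)
I, invoked 17, takes VC(G)=(5, 0) under max, adds 1 for W0 → (6, 0)
K, invoked 20, takes VC(I)=(6, 0) under max, adds 1 for W0 → (7, 0)
target: VC(B) = (1, 0)

(1, 0)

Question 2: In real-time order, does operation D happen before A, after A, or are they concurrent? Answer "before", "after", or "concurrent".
D spans [6,8], A spans [1,7]
the intervals overlap in both directions

concurrent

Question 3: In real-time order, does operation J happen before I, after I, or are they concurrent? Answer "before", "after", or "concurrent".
J spans [18,…), I spans [17,19]
the intervals overlap in both directions

concurrent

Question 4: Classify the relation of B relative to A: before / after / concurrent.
B spans [2,3], A spans [1,7]
the intervals overlap in both directions

concurrent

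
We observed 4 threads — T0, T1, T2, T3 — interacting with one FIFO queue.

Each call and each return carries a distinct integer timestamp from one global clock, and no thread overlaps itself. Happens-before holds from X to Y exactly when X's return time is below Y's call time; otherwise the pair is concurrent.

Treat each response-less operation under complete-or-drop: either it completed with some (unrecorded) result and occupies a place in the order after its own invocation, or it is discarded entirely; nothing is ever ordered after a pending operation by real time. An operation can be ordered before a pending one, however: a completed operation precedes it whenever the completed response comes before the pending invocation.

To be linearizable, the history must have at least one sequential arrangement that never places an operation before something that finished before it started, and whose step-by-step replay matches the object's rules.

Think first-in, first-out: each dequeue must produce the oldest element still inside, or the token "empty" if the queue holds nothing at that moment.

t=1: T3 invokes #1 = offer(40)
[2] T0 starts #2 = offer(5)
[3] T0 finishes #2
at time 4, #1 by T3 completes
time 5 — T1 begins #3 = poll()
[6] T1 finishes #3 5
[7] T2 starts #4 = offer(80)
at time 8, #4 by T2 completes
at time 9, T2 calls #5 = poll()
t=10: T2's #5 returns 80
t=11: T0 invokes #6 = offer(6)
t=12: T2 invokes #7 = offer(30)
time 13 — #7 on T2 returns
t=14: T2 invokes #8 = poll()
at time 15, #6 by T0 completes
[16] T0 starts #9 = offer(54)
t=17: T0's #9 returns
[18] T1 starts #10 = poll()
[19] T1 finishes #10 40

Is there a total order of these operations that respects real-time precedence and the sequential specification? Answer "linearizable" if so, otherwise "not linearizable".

prefix check: 1..9 passes, 1..10 fails once #5's time-10 response joins
the 5 completed operations admit 2 real-time orders; each fails the FIFO queue replay
e.g. #1, #2, #3, #4, #5: illegal at step 3, since #3 poll() → 5 cannot apply there
e.g. #2, #1, #3, #4, #5: illegal at step 5, since #5 poll() → 80 cannot apply there

not linearizable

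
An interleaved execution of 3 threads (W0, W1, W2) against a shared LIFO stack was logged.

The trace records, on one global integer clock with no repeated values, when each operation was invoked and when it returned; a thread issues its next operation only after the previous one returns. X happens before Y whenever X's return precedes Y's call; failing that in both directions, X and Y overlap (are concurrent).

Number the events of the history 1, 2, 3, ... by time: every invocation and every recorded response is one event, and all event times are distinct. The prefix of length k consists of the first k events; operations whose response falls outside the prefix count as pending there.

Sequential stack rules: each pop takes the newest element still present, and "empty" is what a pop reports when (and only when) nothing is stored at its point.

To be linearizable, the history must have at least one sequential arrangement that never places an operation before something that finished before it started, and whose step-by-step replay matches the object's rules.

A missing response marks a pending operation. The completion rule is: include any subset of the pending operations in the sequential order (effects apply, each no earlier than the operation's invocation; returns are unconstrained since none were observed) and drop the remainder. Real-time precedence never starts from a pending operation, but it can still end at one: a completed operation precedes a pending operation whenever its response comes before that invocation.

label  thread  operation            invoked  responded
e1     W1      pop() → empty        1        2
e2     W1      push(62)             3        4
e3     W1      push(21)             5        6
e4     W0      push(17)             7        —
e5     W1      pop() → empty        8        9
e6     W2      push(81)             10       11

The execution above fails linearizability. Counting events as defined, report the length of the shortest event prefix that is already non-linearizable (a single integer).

events 1..8 are linearizable, e.g. via e1, e2, e3:
after step 1 (e1 pop() → empty): stack <>
after step 2 (e2 push(62)): stack <62>
after step 3 (e3 push(21)): stack <62,21>
include event 9 — e5 responding at 9 — and every candidate order breaks
no completion choice of the 1 pending operation (e4) rescues it — every subset was tried
take e1, e2, e3, e5 (pending dropped): step 4 already fails, because e5 pop() → empty cannot occur there

9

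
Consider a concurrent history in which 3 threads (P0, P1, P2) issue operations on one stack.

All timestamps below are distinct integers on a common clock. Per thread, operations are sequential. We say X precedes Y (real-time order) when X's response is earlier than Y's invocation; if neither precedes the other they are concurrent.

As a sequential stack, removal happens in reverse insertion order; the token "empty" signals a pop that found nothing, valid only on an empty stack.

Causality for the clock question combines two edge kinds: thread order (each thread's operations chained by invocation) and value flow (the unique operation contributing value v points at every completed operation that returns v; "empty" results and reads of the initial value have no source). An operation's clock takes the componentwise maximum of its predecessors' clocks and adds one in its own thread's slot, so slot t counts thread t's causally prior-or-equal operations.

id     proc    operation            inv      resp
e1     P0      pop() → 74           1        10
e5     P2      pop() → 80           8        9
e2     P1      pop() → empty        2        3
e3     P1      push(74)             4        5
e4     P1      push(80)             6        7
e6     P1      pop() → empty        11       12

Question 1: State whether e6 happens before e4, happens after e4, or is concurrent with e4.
Answer: after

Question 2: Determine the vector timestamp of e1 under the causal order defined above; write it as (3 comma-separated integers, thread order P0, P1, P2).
Answer: (1, 2, 0)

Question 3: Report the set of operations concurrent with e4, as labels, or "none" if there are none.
Answer: e1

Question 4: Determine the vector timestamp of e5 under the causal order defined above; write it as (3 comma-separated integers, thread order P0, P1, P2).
Answer: (0, 3, 1)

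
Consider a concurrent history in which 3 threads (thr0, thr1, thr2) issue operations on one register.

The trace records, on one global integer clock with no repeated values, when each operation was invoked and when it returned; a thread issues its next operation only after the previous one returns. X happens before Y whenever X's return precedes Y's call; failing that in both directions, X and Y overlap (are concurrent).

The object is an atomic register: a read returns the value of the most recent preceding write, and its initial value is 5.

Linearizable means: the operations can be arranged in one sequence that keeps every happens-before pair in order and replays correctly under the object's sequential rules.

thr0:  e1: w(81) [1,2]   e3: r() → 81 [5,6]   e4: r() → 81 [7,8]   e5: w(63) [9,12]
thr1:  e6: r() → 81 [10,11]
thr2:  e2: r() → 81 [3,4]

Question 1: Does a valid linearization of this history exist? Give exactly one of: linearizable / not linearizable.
witness order: e1, e2, e3, e4, e6, e5
step 1: e1 w(81) — value 81
step 2: e2 r() → 81 — value 81
step 3: e3 r() → 81 — value 81
step 4: e4 r() → 81 — value 81
step 5: e6 r() → 81 — value 81
step 6: e5 w(63) — value 63

linearizable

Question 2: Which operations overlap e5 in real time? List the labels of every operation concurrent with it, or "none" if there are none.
e5 spans [9,12]; an op avoiding the whole window 9..12 is ordered, any other is concurrent
e1 [1,2]: before
e2 [3,4]: before
e3 [5,6]: before
e4 [7,8]: before
e6 [10,11]: concurrent

e6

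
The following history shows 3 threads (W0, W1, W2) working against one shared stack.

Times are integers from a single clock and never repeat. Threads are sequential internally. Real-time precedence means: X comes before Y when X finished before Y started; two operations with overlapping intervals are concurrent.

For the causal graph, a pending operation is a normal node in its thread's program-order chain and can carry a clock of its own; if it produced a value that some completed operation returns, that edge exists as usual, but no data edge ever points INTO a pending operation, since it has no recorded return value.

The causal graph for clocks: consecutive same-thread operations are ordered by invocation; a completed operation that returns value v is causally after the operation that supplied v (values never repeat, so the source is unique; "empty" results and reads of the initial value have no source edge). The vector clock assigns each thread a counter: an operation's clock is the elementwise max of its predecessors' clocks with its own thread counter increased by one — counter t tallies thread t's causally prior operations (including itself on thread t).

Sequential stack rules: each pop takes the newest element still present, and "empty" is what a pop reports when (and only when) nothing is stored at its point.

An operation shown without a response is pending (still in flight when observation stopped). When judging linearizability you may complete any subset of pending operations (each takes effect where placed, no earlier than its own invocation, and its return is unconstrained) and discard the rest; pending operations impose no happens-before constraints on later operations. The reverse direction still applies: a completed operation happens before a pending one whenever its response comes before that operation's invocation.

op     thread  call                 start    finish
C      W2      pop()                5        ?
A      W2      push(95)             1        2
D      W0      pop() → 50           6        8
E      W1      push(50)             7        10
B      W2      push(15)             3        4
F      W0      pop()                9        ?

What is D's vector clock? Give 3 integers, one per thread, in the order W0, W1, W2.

(1, 1, 0)

invoked at 1, A has no predecessors; its own W2 bump gives (0, 0, 1)
invoked at 7, E has no predecessors; its own W1 bump gives (0, 1, 0)
B (invocation 3): componentwise max over VC(A)=(0, 0, 1), +1 at W2, giving (0, 0, 2)
D (invocation 6): componentwise max over VC(E)=(0, 1, 0), +1 at W0, giving (1, 1, 0)
C (invocation 5): componentwise max over VC(B)=(0, 0, 2), +1 at W2, giving (0, 0, 3)
F (invocation 9): componentwise max over VC(D)=(1, 1, 0), +1 at W0, giving (2, 1, 0)
target: VC(D) = (1, 1, 0)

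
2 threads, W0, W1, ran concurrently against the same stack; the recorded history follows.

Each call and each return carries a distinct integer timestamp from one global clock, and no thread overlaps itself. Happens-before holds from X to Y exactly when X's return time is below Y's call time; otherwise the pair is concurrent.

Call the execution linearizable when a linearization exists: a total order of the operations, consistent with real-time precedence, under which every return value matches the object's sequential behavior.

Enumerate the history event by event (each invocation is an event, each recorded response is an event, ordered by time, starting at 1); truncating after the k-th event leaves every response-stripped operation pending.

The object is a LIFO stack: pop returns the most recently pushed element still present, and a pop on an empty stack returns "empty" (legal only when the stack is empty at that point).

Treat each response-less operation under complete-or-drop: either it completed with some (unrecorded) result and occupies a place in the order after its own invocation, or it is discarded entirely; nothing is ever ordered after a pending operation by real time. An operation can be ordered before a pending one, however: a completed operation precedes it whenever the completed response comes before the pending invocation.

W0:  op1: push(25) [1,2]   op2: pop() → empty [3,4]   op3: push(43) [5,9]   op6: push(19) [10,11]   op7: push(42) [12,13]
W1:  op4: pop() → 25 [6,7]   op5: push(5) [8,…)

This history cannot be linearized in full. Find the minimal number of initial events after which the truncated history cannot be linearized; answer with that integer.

4

events 1..3 are linearizable; a witness order is op1:
1. op1 push(25), leaving stack <25>
adding event 4 (op2 responds at 4) leaves no legal real-time order
one such order, op1, op2, breaks at step 2 where op2 pop() → empty is illegal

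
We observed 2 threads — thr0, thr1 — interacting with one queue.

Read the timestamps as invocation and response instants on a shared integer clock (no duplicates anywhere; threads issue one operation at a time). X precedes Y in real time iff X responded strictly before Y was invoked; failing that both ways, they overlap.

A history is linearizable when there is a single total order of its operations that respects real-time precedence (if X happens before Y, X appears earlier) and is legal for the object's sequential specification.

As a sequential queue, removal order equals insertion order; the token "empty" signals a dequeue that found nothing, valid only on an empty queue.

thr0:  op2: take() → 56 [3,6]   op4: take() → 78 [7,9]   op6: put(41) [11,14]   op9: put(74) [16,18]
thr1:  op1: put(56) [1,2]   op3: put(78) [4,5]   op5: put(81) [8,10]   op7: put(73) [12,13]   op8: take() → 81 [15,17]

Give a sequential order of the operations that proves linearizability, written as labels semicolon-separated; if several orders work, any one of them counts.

op1; op2; op3; op4; op5; op6; op7; op8; op9

after step 1 (op1 put(56)): queue <56>
after step 2 (op2 take() → 56): queue <>
after step 3 (op3 put(78)): queue <78>
after step 4 (op4 take() → 78): queue <>
after step 5 (op5 put(81)): queue <81>
after step 6 (op6 put(41)): queue <81,41>
after step 7 (op7 put(73)): queue <81,41,73>
after step 8 (op8 take() → 81): queue <41,73>
after step 9 (op9 put(74)): queue <41,73,74>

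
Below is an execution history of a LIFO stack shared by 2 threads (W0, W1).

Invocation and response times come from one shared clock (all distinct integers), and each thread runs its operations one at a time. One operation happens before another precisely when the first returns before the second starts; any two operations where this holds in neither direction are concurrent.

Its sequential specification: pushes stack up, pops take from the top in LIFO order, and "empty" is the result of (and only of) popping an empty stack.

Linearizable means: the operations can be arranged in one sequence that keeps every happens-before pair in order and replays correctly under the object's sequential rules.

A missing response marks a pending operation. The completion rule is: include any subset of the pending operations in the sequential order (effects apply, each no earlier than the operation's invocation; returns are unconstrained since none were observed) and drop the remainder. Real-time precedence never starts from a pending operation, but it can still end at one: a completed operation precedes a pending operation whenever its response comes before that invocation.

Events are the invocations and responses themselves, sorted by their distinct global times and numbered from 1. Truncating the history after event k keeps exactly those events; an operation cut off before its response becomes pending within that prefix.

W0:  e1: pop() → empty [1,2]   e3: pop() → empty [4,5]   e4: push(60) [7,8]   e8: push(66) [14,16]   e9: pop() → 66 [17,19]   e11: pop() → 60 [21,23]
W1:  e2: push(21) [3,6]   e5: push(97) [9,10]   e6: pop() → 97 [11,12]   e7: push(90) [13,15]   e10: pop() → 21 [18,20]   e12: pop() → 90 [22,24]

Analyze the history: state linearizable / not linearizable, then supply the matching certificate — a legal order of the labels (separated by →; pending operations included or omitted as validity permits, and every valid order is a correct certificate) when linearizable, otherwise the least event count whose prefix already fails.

not linearizable — minimal violating prefix: 20 events

events 1..19 are fine; event 20 — the response of e10 at time 20 — makes the prefix non-linearizable
the 10 completed operations admit 8 real-time orders; each fails the LIFO stack replay
sample order e1, e2, e3, e4, e5, e6, e7, e8, e9, e10 stalls at step 3 — e3 pop() → empty has no legal effect
sample order e1, e2, e3, e4, e5, e6, e7, e8, e10, e9 stalls at step 3 — e3 pop() → empty has no legal effect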